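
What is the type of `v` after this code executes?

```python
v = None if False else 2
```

Ternary: condition is False, else branch (2) taken → int

int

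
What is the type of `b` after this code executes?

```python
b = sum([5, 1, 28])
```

sum() of ints returns int

int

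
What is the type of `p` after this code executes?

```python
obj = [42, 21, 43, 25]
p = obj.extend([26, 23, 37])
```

list.extend() returns None

NoneType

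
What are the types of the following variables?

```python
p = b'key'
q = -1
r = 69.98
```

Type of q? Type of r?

q is int; r is float

int, float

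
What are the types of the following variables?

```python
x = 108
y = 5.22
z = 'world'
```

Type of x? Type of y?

x is int; y is float

int, float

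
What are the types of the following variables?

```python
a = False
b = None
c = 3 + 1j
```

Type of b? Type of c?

b is NoneType; c is complex

NoneType, complex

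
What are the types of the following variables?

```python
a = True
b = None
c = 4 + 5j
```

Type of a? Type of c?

a is bool; c is complex

bool, complex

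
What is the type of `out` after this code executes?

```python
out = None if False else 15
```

Ternary: condition is False, else branch (15) taken → int

int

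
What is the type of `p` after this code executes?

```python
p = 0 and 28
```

'and' returns the first falsy value (0, which is int)

int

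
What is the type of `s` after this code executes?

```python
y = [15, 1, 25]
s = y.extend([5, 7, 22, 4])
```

list.extend() returns None

NoneType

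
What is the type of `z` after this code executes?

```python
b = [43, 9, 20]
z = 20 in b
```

'in' operator returns bool

bool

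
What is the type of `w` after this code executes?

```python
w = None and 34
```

'and' returns first falsy value (None)

NoneType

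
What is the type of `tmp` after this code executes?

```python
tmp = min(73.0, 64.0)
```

min() of floats returns float

float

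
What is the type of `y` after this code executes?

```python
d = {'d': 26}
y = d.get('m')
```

dict.get() returns None when key 'm' is not found and no default given

NoneType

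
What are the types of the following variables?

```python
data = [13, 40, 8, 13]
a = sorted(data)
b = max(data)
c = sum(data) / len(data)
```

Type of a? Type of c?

sorted() returns list; int / int returns float

list, float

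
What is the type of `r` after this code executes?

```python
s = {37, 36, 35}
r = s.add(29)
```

set.add() returns None (mutates in place)

NoneType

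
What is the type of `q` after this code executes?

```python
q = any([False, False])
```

any() returns bool

bool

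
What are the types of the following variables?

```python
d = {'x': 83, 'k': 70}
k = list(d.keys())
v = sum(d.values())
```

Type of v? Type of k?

sum of int values returns int; list(...) returns list

int, list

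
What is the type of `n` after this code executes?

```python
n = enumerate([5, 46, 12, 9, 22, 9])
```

enumerate() returns an enumerate iterator object

enumerate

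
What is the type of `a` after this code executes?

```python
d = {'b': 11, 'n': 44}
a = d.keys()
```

.keys() returns a dict_keys view object

dict_keys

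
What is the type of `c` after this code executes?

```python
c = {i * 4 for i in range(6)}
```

A set comprehension {expr for x in iterable} produces a set

set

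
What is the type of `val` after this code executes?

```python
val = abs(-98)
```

abs() of int returns int

int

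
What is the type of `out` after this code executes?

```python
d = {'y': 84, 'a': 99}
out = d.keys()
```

.keys() returns a dict_keys view object

dict_keys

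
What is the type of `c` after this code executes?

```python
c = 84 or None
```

'or' returns first truthy value (84, int)

int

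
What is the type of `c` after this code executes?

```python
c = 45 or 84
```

'or' returns the first truthy value (45, which is int)

int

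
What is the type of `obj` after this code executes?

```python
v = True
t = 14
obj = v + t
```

bool + int returns int (True is 1, so 1 + 14 = 15)

int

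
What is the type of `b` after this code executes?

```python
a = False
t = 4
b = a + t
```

bool + int returns int (False is 0, so 0 + 4 = 4)

int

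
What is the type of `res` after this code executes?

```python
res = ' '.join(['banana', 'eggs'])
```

str.join() returns str

str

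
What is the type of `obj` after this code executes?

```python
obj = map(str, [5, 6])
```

map() returns a map iterator object

map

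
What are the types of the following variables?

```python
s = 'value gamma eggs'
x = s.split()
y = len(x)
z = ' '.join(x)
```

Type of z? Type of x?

str.join() returns str; str.split() returns list

str, list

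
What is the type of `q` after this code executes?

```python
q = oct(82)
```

oct() returns str representation

str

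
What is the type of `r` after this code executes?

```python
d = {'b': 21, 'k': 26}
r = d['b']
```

Accessing dict[str, int] with key 'b' returns int value 21

int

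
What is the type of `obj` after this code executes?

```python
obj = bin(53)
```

bin() returns str representation

str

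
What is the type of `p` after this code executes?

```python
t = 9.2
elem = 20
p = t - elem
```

float - int returns float (9.2 - 20 = -10.8)

float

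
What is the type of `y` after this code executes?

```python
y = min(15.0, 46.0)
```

min() of floats returns float

float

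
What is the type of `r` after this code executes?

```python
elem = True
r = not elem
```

'not' always returns bool

bool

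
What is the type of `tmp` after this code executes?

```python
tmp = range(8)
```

range() returns a range object

range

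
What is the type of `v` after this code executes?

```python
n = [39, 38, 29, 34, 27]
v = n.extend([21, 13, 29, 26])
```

list.extend() returns None

NoneType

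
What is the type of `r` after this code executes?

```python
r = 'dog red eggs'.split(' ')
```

str.split() returns list

list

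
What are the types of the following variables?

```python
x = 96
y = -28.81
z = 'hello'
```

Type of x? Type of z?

x is int; z is str

int, str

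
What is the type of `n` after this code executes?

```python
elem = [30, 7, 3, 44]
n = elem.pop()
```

list.pop() returns the popped element (int here)

int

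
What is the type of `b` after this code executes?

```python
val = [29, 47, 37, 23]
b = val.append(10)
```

list.append() returns None (mutates in place)

NoneType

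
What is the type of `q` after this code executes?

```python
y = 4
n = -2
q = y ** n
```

int ** negative int returns float

float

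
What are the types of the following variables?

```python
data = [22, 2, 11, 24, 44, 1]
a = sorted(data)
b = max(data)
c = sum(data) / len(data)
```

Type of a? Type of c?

sorted() returns list; int / int returns float

list, float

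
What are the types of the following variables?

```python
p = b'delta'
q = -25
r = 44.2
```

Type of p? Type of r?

p is bytes; r is float

bytes, float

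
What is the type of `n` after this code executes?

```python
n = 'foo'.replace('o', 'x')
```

str.replace() returns str

str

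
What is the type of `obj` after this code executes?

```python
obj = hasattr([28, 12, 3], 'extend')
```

hasattr() returns bool

bool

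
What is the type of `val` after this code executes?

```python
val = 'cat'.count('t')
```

str.count() returns int

int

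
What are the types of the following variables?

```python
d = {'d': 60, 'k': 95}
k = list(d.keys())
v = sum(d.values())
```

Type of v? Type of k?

sum of int values returns int; list(...) returns list

int, list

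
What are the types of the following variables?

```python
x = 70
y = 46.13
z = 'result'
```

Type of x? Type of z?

x is int; z is str

int, str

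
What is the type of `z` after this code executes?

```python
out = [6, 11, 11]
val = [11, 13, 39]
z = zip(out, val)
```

zip() returns a zip iterator object

zip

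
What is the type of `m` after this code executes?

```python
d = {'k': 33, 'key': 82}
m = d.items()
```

dict.items() returns a dict_items view

dict_items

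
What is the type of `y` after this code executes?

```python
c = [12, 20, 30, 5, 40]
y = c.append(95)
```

list.append() returns None (mutates in place)

NoneType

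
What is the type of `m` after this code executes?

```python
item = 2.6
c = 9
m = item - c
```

float - int returns float (2.6 - 9 = -6.4)

float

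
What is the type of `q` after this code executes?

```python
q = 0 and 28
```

'and' returns the first falsy value (0, which is int)

int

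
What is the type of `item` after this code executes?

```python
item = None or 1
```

'or' with None returns the other value (1, int)

int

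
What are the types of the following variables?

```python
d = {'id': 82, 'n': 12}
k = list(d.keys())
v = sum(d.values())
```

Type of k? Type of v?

list(...) returns list; sum of int values returns int

list, int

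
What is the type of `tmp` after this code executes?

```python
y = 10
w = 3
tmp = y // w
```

int // int returns int (10 // 3 = 3)

int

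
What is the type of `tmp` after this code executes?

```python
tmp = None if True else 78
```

Ternary: condition is True, if branch (None) taken → NoneType

NoneType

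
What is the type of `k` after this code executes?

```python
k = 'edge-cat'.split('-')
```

str.split() returns list

list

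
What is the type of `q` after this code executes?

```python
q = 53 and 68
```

'and' returns the last value when all truthy (68, which is int)

int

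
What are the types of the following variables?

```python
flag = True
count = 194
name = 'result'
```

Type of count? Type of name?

count is int; name is str

int, str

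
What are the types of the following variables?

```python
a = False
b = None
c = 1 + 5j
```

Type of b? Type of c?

b is NoneType; c is complex

NoneType, complex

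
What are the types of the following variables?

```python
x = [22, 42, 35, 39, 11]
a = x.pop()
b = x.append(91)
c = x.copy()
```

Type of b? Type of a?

list.append() returns None; list.pop() returns the element (int)

NoneType, int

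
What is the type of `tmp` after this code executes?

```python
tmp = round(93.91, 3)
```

round() with ndigits arg returns float

float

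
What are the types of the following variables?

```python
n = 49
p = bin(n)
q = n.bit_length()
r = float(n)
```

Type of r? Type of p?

float() returns float; bin() returns str

float, str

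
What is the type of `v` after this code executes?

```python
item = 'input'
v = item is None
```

'is' comparison returns bool

bool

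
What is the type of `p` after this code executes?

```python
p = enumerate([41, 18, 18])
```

enumerate() returns an enumerate iterator object

enumerate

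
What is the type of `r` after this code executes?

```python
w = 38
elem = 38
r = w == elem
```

Equality comparison returns bool

bool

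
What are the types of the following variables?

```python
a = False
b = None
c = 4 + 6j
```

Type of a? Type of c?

a is bool; c is complex

bool, complex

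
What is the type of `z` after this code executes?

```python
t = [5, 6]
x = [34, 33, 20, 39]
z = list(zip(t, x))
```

list(zip(...)) returns a list of tuples

list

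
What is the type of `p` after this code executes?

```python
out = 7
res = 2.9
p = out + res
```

int + float returns float (7 + 2.9 = 9.9)

float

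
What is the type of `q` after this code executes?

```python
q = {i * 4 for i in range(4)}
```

A set comprehension {expr for x in iterable} produces a set

set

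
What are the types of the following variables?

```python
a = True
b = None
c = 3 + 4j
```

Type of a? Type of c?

a is bool; c is complex

bool, complex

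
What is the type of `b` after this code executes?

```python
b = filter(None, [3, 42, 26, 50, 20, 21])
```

filter() returns a filter iterator object

filter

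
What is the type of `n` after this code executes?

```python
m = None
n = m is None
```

'is' comparison returns bool

bool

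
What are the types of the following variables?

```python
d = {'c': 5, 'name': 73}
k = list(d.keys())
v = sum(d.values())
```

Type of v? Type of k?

sum of int values returns int; list(...) returns list

int, list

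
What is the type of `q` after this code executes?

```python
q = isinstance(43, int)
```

isinstance() returns bool

bool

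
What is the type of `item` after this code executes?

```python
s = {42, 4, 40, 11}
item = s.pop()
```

Popping from a set of ints returns int

int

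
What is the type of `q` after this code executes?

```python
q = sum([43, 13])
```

sum() of ints returns int

int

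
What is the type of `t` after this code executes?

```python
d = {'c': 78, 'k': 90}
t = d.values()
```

.values() returns a dict_values view object

dict_values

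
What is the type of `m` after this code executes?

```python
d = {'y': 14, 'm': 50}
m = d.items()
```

dict.items() returns a dict_items view

dict_items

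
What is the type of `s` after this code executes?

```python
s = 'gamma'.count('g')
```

str.count() returns int

int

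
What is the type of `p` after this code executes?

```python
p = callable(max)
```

callable() returns bool

bool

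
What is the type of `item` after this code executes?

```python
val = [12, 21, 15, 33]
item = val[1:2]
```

Slicing a list always returns a list

list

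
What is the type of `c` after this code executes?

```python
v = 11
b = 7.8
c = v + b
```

int + float returns float (11 + 7.8 = 18.8)

float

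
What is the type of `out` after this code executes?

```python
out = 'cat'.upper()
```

str.upper() returns str

str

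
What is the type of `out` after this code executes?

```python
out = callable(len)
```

callable() returns bool

bool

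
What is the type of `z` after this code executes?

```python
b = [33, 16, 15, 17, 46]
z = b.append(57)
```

list.append() returns None (mutates in place)

NoneType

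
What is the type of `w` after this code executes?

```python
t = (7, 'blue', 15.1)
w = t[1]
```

Index 1 of tuple is 'blue' which is str

str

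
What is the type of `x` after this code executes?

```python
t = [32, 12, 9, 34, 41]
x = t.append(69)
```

list.append() returns None (mutates in place)

NoneType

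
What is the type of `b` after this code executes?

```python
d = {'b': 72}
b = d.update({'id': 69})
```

dict.update() returns None

NoneType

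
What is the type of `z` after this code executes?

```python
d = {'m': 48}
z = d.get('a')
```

dict.get() returns None when key 'a' is not found and no default given

NoneType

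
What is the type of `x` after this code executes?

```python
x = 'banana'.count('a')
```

str.count() returns int

int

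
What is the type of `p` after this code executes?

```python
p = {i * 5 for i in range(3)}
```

A set comprehension {expr for x in iterable} produces a set

set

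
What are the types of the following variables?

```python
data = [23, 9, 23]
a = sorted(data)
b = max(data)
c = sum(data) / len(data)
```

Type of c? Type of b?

int / int returns float; max of ints returns int

float, int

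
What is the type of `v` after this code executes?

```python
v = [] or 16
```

'or' returns first truthy value (16, which is int)

int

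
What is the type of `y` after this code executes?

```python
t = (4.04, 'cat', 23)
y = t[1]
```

Index 1 of tuple is 'cat' which is str

str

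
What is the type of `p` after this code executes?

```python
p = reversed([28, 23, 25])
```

reversed() on a list returns a list_reverseiterator

list_reverseiterator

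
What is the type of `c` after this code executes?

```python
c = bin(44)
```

bin() returns str representation

str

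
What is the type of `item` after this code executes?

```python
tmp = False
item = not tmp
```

'not' always returns bool

bool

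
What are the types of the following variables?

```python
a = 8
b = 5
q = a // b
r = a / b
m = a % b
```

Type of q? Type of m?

int // int returns int; int % int returns int

int, int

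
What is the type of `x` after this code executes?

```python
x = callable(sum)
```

callable() returns bool

bool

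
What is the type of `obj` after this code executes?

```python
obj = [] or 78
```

'or' returns first truthy value (78, which is int)

int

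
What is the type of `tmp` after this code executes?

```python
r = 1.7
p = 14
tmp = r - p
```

float - int returns float (1.7 - 14 = -12.3)

float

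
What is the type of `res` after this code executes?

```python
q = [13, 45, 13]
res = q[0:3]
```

Slicing a list always returns a list

list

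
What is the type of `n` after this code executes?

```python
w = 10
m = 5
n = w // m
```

int // int returns int (10 // 5 = 2)

int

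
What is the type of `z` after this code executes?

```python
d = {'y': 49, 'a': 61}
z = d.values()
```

.values() returns a dict_values view object

dict_values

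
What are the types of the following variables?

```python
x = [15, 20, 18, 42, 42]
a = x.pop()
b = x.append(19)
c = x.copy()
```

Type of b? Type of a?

list.append() returns None; list.pop() returns the element (int)

NoneType, int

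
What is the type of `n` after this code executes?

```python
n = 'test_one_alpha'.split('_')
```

str.split() returns list

list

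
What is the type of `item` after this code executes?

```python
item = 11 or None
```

'or' returns first truthy value (11, int)

int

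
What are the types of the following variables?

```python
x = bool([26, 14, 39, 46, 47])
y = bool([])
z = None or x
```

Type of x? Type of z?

bool() returns bool; None or <bool> returns the bool

bool, bool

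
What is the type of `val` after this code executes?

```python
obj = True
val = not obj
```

'not' always returns bool

bool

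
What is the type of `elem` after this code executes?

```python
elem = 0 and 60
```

'and' returns the first falsy value (0, which is int)

int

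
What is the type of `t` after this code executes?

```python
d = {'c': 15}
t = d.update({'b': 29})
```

dict.update() returns None

NoneType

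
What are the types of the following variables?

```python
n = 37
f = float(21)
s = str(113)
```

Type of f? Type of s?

f is float; s is str

float, str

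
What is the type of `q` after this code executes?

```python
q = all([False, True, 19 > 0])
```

all() returns bool

bool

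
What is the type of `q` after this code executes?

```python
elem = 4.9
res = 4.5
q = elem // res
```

float // float returns float (floor division preserves float type)

float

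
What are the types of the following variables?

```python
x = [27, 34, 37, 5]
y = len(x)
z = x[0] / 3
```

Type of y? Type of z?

len() returns int; int / int returns float

int, float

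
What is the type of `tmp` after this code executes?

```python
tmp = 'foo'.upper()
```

str.upper() returns str

str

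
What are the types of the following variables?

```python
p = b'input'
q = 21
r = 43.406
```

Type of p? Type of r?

p is bytes; r is float

bytes, float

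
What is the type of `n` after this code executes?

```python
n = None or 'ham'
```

'or' with None returns the other value ('ham', str)

str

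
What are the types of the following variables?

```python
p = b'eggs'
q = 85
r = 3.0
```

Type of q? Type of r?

q is int; r is float

int, float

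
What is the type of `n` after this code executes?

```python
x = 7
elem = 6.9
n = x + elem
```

int + float returns float (7 + 6.9 = 13.9)

float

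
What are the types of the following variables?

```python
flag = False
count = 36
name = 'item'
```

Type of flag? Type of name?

flag is bool; name is str

bool, str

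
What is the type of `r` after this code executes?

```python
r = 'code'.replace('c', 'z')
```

str.replace() returns str

str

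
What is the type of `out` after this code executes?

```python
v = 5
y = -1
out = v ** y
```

int ** negative int returns float

float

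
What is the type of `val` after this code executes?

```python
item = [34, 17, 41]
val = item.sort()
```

list.sort() returns None (sorts in place)

NoneType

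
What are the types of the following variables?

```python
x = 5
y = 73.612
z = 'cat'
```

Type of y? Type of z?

y is float; z is str

float, str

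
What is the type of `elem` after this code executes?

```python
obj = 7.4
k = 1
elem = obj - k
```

float - int returns float (7.4 - 1 = 6.4)

float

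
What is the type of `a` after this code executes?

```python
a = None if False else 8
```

Ternary: condition is False, else branch (8) taken → int

int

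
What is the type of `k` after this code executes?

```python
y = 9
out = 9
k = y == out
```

Equality comparison returns bool

bool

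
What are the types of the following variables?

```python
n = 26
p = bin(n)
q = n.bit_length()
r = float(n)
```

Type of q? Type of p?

int.bit_length() returns int; bin() returns str

int, str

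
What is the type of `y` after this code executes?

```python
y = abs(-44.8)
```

abs() of float returns float

float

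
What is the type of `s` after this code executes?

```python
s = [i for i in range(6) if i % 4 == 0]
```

A list comprehension [...] produces a list

list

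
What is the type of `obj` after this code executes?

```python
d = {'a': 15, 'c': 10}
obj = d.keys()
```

.keys() returns a dict_keys view object

dict_keys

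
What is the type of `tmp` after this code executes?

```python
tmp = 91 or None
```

'or' returns first truthy value (91, int)

int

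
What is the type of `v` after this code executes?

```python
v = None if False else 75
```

Ternary: condition is False, else branch (75) taken → int

int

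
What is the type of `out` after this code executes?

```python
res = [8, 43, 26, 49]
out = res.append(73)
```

list.append() returns None (mutates in place)

NoneType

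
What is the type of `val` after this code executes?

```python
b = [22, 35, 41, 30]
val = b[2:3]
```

Slicing a list always returns a list

list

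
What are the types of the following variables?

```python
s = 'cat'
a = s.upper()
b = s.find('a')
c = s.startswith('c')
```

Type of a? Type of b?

str.upper() returns str; str.find() returns int

str, int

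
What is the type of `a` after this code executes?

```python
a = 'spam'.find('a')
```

str.find() returns int (index, or -1)

int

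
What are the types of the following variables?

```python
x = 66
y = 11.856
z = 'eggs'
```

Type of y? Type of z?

y is float; z is str

float, str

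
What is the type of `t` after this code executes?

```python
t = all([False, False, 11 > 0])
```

all() returns bool

bool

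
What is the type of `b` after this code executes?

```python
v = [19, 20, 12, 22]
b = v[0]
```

Indexing a list of ints returns int (v[0] = 19)

int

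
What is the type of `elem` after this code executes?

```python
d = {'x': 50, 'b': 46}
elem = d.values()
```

.values() returns a dict_values view object

dict_values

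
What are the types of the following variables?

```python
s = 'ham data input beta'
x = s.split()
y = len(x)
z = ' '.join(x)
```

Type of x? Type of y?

str.split() returns list; len() returns int

list, int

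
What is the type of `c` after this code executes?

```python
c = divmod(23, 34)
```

divmod() returns a tuple (quotient, remainder)

tuple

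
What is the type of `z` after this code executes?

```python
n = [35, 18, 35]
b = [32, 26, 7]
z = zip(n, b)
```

zip() returns a zip iterator object

zip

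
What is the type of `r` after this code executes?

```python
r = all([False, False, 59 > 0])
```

all() returns bool

bool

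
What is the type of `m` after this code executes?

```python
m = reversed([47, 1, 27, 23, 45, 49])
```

reversed() on a list returns a list_reverseiterator

list_reverseiterator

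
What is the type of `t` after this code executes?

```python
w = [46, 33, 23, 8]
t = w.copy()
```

list.copy() returns list

list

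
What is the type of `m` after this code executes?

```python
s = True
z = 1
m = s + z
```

bool + int returns int (True is 1, so 1 + 1 = 2)

int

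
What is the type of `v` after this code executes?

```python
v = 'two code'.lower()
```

str.lower() returns str

str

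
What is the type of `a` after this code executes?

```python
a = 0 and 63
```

'and' returns the first falsy value (0, which is int)

int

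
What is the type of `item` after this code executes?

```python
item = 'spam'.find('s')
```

str.find() returns int (index, or -1)

int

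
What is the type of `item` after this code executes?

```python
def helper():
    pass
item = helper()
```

A function with no return statement returns None

NoneType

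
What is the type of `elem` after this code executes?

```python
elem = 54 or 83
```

'or' returns the first truthy value (54, which is int)

int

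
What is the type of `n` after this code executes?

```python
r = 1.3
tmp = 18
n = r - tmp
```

float - int returns float (1.3 - 18 = -16.7)

float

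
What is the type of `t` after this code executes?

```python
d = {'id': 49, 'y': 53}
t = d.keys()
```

.keys() returns a dict_keys view object

dict_keys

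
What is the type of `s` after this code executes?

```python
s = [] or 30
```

'or' returns first truthy value (30, which is int)

int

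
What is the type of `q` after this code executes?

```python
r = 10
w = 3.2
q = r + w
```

int + float returns float (10 + 3.2 = 13.2)

float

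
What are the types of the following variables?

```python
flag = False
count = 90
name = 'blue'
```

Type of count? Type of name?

count is int; name is str

int, str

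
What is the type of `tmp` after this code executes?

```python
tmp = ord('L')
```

ord() returns int (Unicode code point)

int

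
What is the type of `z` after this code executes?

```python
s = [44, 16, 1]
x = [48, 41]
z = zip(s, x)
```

zip() returns a zip iterator object

zip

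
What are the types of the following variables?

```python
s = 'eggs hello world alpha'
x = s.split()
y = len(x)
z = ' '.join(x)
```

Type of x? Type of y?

str.split() returns list; len() returns int

list, int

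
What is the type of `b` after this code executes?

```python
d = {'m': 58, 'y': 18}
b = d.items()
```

dict.items() returns a dict_items view

dict_items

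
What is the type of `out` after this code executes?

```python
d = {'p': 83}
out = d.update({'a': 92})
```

dict.update() returns None

NoneType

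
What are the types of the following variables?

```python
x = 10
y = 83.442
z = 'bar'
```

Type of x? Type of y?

x is int; y is float

int, float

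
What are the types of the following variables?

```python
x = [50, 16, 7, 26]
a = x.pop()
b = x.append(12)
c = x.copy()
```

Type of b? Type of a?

list.append() returns None; list.pop() returns the element (int)

NoneType, int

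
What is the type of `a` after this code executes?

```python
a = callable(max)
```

callable() returns bool

bool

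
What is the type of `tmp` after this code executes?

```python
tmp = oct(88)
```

oct() returns str representation

str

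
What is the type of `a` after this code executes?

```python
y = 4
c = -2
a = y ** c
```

int ** negative int returns float

float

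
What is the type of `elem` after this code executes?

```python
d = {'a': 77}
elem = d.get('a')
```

dict.get() returns the value (int) when key is found

int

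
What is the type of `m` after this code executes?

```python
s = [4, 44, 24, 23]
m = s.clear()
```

list.clear() returns None

NoneType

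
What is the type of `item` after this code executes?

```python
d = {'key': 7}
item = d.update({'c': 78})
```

dict.update() returns None

NoneType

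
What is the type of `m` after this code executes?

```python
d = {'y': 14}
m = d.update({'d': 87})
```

dict.update() returns None

NoneType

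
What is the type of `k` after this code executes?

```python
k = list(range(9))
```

list(range(...)) returns list

list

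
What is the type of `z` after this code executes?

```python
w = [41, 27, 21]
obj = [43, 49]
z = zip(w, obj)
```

zip() returns a zip iterator object

zip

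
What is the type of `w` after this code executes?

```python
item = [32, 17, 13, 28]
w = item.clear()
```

list.clear() returns None

NoneType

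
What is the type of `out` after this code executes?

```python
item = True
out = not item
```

'not' always returns bool

bool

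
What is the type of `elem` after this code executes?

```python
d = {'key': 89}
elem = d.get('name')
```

dict.get() returns None when key 'name' is not found and no default given

NoneType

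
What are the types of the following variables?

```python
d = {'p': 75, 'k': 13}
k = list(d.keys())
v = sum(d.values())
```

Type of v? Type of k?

sum of int values returns int; list(...) returns list

int, list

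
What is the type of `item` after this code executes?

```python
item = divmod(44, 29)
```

divmod() returns a tuple (quotient, remainder)

tuple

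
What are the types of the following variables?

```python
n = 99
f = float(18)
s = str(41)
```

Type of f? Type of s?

f is float; s is str

float, str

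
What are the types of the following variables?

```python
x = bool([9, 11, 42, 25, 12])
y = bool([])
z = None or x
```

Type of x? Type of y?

bool() returns bool; bool() returns bool

bool, bool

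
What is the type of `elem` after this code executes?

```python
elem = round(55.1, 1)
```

round() with ndigits arg returns float

float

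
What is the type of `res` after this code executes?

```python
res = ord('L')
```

ord() returns int (Unicode code point)

int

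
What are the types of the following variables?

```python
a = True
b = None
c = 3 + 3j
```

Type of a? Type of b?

a is bool; b is NoneType

bool, NoneType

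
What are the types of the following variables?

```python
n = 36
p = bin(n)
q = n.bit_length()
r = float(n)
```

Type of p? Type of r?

bin() returns str; float() returns float

str, float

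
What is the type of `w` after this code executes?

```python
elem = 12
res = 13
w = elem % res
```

int % int returns int (12 % 13 = 12)

int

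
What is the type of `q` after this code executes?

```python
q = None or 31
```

'or' with None returns the other value (31, int)

int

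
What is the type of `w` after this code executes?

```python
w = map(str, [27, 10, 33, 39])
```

map() returns a map iterator object

map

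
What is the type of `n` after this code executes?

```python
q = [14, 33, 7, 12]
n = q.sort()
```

list.sort() returns None (sorts in place)

NoneType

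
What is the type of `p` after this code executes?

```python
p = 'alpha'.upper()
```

str.upper() returns str

str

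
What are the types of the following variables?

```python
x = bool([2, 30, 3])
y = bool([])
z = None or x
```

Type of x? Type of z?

bool() returns bool; None or <bool> returns the bool

bool, bool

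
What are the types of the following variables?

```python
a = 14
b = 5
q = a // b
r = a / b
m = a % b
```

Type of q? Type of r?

int // int returns int; int / int returns float

int, float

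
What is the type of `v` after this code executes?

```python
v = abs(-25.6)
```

abs() of float returns float

float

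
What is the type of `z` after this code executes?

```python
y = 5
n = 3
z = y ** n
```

int ** positive int returns int (5 ** 3 = 125)

int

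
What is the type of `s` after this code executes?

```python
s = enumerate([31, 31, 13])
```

enumerate() returns an enumerate iterator object

enumerate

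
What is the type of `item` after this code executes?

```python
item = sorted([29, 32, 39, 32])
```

sorted() always returns list

list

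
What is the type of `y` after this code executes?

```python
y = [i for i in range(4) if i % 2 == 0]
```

A list comprehension [...] produces a list

list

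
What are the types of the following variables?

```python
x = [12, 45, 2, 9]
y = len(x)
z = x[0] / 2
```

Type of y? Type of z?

len() returns int; int / int returns float

int, float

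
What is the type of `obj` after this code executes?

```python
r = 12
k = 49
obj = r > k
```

Comparison operators return bool

bool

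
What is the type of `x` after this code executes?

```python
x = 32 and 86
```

'and' returns the last value when all truthy (86, which is int)

int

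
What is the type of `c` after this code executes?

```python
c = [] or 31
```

'or' returns first truthy value (31, which is int)

int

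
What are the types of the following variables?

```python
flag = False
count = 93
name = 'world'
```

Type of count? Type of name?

count is int; name is str

int, str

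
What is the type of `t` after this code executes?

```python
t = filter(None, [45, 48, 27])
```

filter() returns a filter iterator object

filter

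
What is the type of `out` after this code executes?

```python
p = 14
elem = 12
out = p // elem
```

int // int returns int (14 // 12 = 1)

int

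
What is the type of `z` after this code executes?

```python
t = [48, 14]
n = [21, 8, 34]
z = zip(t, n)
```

zip() returns a zip iterator object

zip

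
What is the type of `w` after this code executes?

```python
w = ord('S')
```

ord() returns int (Unicode code point)

int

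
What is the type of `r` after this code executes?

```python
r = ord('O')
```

ord() returns int (Unicode code point)

int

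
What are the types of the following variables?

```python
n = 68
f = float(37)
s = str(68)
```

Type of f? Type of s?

f is float; s is str

float, str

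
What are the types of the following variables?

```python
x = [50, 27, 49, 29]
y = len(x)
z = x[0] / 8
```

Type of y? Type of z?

len() returns int; int / int returns float

int, float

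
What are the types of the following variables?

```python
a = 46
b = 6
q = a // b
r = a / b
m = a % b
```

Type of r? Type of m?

int / int returns float; int % int returns int

float, int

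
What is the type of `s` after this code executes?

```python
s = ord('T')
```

ord() returns int (Unicode code point)

int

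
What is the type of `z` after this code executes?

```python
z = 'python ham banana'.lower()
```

str.lower() returns str

str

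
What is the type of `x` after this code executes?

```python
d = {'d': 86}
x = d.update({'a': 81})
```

dict.update() returns None

NoneType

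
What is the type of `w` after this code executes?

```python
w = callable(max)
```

callable() returns bool

bool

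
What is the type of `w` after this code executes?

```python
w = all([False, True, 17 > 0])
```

all() returns bool

bool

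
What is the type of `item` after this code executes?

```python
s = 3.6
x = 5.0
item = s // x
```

float // float returns float (floor division preserves float type)

float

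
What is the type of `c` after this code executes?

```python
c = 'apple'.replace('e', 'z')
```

str.replace() returns str

str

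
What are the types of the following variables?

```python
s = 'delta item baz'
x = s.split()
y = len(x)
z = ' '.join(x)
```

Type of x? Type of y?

str.split() returns list; len() returns int

list, int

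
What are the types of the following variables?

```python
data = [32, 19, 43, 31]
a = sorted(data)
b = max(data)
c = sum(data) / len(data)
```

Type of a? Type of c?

sorted() returns list; int / int returns float

list, float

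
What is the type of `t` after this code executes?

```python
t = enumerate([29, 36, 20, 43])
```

enumerate() returns an enumerate iterator object

enumerate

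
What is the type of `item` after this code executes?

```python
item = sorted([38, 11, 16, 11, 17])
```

sorted() always returns list

list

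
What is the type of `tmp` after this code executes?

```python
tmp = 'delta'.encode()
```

str.encode() returns bytes

bytes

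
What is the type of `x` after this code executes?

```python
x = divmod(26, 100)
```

divmod() returns a tuple (quotient, remainder)

tuple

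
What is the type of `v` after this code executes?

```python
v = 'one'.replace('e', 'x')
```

str.replace() returns str

str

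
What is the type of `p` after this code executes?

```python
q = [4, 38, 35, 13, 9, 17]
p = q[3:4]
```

Slicing a list always returns a list

list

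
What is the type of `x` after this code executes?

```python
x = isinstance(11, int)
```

isinstance() returns bool

bool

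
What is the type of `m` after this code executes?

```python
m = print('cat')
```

print() returns None

NoneType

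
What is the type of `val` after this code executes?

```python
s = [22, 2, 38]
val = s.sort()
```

list.sort() returns None (sorts in place)

NoneType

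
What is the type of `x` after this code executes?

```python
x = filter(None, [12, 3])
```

filter() returns a filter iterator object

filter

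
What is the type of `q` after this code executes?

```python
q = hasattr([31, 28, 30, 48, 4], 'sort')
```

hasattr() returns bool

bool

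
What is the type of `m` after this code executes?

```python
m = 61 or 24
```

'or' returns the first truthy value (61, which is int)

int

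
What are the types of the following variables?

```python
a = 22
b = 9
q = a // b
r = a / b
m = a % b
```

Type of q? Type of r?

int // int returns int; int / int returns float

int, float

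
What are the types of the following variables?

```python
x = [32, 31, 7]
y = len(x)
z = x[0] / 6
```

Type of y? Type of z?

len() returns int; int / int returns float

int, float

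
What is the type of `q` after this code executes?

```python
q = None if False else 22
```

Ternary: condition is False, else branch (22) taken → int

int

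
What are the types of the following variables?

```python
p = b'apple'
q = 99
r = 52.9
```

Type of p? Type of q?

p is bytes; q is int

bytes, int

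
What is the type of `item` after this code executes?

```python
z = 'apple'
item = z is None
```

'is' comparison returns bool

bool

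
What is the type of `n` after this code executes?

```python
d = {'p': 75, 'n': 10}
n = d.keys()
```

.keys() returns a dict_keys view object

dict_keys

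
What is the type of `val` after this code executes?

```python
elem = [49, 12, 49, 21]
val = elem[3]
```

Indexing a list of ints returns int (elem[3] = 21)

int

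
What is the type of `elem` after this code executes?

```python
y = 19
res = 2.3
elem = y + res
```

int + float returns float (19 + 2.3 = 21.3)

float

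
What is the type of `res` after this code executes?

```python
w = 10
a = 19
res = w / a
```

int / int always returns float in Python 3 (10 / 19 = 0.526316)

float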